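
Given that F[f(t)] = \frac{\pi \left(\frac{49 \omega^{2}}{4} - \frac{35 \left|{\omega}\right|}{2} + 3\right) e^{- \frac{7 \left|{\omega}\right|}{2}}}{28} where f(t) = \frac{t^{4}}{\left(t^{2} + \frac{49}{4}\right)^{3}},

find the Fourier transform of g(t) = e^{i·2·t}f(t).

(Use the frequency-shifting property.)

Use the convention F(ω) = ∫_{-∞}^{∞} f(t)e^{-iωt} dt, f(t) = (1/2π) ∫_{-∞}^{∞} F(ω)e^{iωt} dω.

F[g](ω) = \frac{\pi \left(49 \left(\omega - 2\right)^{2} - 70 \left|{\omega - 2}\right| + 12\right) e^{- \frac{7 \left|{\omega - 2}\right|}{2}}}{112}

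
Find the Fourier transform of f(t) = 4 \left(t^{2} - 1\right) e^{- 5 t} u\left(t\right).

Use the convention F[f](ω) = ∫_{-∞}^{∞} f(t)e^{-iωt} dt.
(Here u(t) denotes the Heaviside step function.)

F(ω) = \frac{4 \left(2 i \omega - \left(i \omega + 5\right)^{3} + 10\right)}{\left(i \omega + 5\right)^{4}}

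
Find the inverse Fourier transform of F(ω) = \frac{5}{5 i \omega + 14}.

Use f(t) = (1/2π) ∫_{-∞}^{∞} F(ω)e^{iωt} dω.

f(t) = e^{- \frac{14 t}{5}} u\left(t\right)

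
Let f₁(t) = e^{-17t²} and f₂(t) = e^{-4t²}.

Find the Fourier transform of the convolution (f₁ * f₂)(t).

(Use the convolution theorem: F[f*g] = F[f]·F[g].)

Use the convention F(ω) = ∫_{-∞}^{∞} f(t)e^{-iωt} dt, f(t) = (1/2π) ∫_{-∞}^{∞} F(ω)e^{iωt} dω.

F[f₁*f₂](ω) = \frac{\sqrt{17} \pi e^{- \frac{21 \omega^{2}}{272}}}{34}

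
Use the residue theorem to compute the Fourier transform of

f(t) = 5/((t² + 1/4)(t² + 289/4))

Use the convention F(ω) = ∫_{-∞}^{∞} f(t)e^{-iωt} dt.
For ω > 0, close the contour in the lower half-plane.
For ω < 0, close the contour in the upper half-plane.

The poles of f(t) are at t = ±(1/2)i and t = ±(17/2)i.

Let g(z) = f(z)e^{-iωz}; for large |z| the factor e^{-iωz} decays in the lower half-plane when ω > 0 and in the upper half-plane when ω < 0.

Case ω > 0 (lower half-plane, clockwise contour ⇒ F(ω) = -2πi·ΣRes):
  Res_{z = - \frac{i}{2}} g(z) = \frac{5 i e^{- \frac{\omega}{2}}}{72}
  Res_{z = - \frac{17 i}{2}} g(z) = - \frac{5 i e^{- \frac{17 \omega}{2}}}{1224}
  F(ω) = -2πi·ΣRes = \frac{5 \pi \left(17 e^{8 \omega} - 1\right) e^{- \frac{17 \omega}{2}}}{612}

Case ω < 0 (upper half-plane, counterclockwise contour ⇒ F(ω) = +2πi·ΣRes):
  Res_{z = \frac{i}{2}} g(z) = - \frac{5 i e^{\frac{\omega}{2}}}{72}
  Res_{z = \frac{17 i}{2}} g(z) = \frac{5 i e^{\frac{17 \omega}{2}}}{1224}
  F(ω) = 2πi·ΣRes = \frac{5 \pi \left(17 - e^{8 \omega}\right) e^{\frac{\omega}{2}}}{612}

Both cases combine into a single formula in |ω|:

F(ω) = \frac{5 \pi \left(17 e^{8 \left|{\omega}\right|} - 1\right) e^{- \frac{17 \left|{\omega}\right|}{2}}}{612}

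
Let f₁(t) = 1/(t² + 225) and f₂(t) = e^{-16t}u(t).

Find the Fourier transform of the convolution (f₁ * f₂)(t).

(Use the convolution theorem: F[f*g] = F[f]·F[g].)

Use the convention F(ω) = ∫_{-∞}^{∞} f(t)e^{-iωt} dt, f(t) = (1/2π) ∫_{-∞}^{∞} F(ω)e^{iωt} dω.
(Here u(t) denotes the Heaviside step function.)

F[f₁*f₂](ω) = \frac{\pi e^{- 15 \left|{\omega}\right|}}{15 \left(i \omega + 16\right)}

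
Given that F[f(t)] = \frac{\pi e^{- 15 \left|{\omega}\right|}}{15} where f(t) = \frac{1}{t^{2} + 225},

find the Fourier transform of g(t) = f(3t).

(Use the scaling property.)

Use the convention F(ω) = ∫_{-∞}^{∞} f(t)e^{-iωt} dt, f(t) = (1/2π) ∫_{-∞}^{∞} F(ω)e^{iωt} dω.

F[g](ω) = \frac{\pi e^{- 5 \left|{\omega}\right|}}{45}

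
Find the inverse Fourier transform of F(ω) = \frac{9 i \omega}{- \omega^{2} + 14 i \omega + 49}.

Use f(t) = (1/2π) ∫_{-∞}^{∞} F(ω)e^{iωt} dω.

f(t) = 9 \left(1 - 7 t\right) e^{- 7 t} u\left(t\right)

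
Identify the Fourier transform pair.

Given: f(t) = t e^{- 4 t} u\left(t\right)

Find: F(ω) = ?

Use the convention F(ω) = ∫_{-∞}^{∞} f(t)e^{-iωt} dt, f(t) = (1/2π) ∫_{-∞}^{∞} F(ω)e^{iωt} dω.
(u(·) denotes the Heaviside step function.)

F(ω) = \frac{1}{\left(i \omega + 4\right)^{2}}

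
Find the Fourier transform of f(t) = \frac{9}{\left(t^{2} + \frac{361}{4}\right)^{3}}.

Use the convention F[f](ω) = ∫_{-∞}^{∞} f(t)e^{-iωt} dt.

F(ω) = \frac{9 \pi \left(361 \omega^{2} + 114 \left|{\omega}\right| + 12\right) e^{- \frac{19 \left|{\omega}\right|}{2}}}{2476099}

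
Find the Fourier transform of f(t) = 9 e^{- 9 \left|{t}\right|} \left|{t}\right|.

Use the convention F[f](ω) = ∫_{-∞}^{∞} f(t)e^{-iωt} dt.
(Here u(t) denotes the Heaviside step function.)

F(ω) = \frac{18 \left(81 - \omega^{2}\right)}{\left(\omega^{2} + 81\right)^{2}}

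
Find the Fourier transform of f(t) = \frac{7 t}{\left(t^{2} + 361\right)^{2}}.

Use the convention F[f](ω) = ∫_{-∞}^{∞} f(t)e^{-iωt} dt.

F(ω) = - \frac{7 i \pi \omega e^{- 19 \left|{\omega}\right|}}{38}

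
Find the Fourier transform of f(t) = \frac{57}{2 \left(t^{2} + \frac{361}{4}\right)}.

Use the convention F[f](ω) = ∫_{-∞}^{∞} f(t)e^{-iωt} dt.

F(ω) = 3 \pi e^{- \frac{19 \left|{\omega}\right|}{2}}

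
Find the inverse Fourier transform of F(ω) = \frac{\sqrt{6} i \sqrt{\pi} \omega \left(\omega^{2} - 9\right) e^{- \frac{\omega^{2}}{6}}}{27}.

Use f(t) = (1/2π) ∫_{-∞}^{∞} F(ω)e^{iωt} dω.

f(t) = 3 t^{3} e^{- \frac{3 t^{2}}{2}}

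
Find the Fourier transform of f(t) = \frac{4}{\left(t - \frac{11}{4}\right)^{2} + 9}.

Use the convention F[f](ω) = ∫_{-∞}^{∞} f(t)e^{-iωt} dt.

F(ω) = \frac{4 \pi e^{- \frac{11 i \omega}{4} - 3 \left|{\omega}\right|}}{3}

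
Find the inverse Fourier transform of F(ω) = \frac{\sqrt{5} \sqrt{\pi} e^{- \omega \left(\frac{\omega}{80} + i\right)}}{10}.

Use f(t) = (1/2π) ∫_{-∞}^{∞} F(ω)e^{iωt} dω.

f(t) = e^{- 20 \left(t - 1\right)^{2}}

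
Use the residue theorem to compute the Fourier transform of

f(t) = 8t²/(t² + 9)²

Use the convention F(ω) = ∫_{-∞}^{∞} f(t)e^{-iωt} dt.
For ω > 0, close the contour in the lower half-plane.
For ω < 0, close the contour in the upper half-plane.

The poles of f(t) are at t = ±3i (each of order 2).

Let g(z) = f(z)e^{-iωz}; for large |z| the factor e^{-iωz} decays in the lower half-plane when ω > 0 and in the upper half-plane when ω < 0.

Case ω > 0 (lower half-plane, clockwise contour ⇒ F(ω) = -2πi·ΣRes):
  Res_{z = - 3 i} g(z) = i \left(\frac{2}{3} - 2 \omega\right) e^{- 3 \omega} (pole of order 2)
  F(ω) = -2πi·ΣRes = \frac{4 \pi \left(1 - 3 \omega\right) e^{- 3 \omega}}{3}

Case ω < 0 (upper half-plane, counterclockwise contour ⇒ F(ω) = +2πi·ΣRes):
  Res_{z = 3 i} g(z) = i \left(- 2 \omega - \frac{2}{3}\right) e^{3 \omega} (pole of order 2)
  F(ω) = 2πi·ΣRes = \frac{4 \pi \left(3 \omega + 1\right) e^{3 \omega}}{3}

Both cases combine into a single formula in |ω|:

F(ω) = \frac{4 \pi \left(1 - 3 \left|{\omega}\right|\right) e^{- 3 \left|{\omega}\right|}}{3}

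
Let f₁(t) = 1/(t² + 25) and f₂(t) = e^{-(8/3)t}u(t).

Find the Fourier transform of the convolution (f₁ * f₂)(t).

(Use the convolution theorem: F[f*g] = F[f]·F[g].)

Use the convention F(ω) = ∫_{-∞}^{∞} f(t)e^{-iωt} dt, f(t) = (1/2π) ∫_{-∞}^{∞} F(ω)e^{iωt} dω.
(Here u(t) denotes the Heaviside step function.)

F[f₁*f₂](ω) = \frac{3 \pi e^{- 5 \left|{\omega}\right|}}{5 \left(3 i \omega + 8\right)}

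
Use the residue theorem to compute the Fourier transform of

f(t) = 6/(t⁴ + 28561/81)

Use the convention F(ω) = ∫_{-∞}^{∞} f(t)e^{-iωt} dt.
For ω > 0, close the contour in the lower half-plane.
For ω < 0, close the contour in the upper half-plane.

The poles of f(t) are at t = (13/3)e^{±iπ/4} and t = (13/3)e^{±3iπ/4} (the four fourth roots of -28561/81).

Let g(z) = f(z)e^{-iωz}; for large |z| the factor e^{-iωz} decays in the lower half-plane when ω > 0 and in the upper half-plane when ω < 0.

Case ω > 0 (lower half-plane, clockwise contour ⇒ F(ω) = -2πi·ΣRes):
  Res_{z = - \frac{13 \sqrt{2}}{6} - \frac{13 \sqrt{2} i}{6}} g(z) = \frac{81 \sqrt{2} i \left(1 - i\right) e^{\frac{13 \sqrt{2} \omega \left(-1 + i\right)}{6}}}{8788}
  Res_{z = \frac{13 \sqrt{2}}{6} - \frac{13 \sqrt{2} i}{6}} g(z) = \frac{81 \sqrt{2} i \left(1 + i\right) e^{- \frac{13 \sqrt{2} \omega \left(1 + i\right)}{6}}}{8788}
  F(ω) = -2πi·ΣRes = \frac{81 \sqrt{2} \pi \left(1 - i\right) \left(e^{\frac{13 \sqrt{2} i \omega}{3}} + i\right) e^{- \frac{13 \sqrt{2} \omega \left(1 + i\right)}{6}}}{4394} = \frac{162 \pi e^{- \frac{13 \sqrt{2} \omega}{6}} \sin{\left(\frac{13 \sqrt{2} \omega}{6} + \frac{\pi}{4} \right)}}{2197}

Case ω < 0 (upper half-plane, counterclockwise contour ⇒ F(ω) = +2πi·ΣRes):
  Res_{z = \frac{13 \sqrt{2}}{6} + \frac{13 \sqrt{2} i}{6}} g(z) = \frac{81 \sqrt{2} i \left(-1 + i\right) e^{\frac{13 \sqrt{2} \omega \left(1 - i\right)}{6}}}{8788}
  Res_{z = - \frac{13 \sqrt{2}}{6} + \frac{13 \sqrt{2} i}{6}} g(z) = \frac{81 \sqrt{2} \left(1 - i\right) e^{\frac{13 \sqrt{2} \omega \left(1 + i\right)}{6}}}{8788}
  F(ω) = 2πi·ΣRes = - \frac{81 \sqrt{2} i \pi \left(i \left(1 - i\right) e^{\frac{13 \sqrt{2} \omega \left(1 - i\right)}{6}} - \left(1 - i\right) e^{\frac{13 \sqrt{2} \omega \left(1 + i\right)}{6}}\right)}{4394} = \frac{162 \pi e^{\frac{13 \sqrt{2} \omega}{6}} \cos{\left(\frac{13 \sqrt{2} \omega}{6} + \frac{\pi}{4} \right)}}{2197}

Both cases combine into a single formula in |ω|:

F(ω) = \frac{162 \pi e^{- \frac{13 \sqrt{2} \left|{\omega}\right|}{6}} \sin{\left(\frac{13 \sqrt{2} \left|{\omega}\right|}{6} + \frac{\pi}{4} \right)}}{2197}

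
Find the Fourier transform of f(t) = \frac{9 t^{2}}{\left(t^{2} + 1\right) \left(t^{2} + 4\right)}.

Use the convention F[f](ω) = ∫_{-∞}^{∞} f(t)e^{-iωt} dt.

F(ω) = 3 \pi \left(2 - e^{\left|{\omega}\right|}\right) e^{- 2 \left|{\omega}\right|}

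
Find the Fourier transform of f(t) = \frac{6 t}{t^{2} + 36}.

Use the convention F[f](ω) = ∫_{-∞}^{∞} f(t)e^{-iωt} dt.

F(ω) = - 6 i \pi e^{- 6 \left|{\omega}\right|} \operatorname{sign}{\left(\omega \right)}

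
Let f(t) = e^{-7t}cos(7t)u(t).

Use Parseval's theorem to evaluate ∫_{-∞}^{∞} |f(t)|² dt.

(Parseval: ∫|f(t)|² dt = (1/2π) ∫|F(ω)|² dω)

∫|f(t)|² dt = \frac{3}{56}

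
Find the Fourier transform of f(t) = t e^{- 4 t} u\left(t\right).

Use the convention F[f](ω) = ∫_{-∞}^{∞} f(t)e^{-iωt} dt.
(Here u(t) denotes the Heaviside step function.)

F(ω) = \frac{1}{\left(i \omega + 4\right)^{2}}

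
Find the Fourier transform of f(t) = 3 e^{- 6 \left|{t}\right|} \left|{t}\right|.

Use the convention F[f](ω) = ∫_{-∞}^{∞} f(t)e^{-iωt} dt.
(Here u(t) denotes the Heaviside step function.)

F(ω) = \frac{6 \left(36 - \omega^{2}\right)}{\left(\omega^{2} + 36\right)^{2}}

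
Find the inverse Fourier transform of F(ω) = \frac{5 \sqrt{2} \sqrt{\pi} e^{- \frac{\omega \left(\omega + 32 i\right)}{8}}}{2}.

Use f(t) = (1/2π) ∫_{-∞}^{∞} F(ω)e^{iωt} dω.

f(t) = 5 e^{- 2 \left(t - 4\right)^{2}}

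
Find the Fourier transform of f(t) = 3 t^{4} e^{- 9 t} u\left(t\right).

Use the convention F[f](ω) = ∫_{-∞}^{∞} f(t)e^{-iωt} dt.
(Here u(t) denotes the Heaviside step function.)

F(ω) = \frac{72}{\left(i \omega + 9\right)^{5}}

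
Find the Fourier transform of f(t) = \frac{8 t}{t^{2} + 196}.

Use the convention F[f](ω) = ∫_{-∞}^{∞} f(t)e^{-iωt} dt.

F(ω) = - 8 i \pi e^{- 14 \left|{\omega}\right|} \operatorname{sign}{\left(\omega \right)}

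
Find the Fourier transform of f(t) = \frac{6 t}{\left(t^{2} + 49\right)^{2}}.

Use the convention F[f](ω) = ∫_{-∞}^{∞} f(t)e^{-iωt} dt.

F(ω) = - \frac{3 i \pi \omega e^{- 7 \left|{\omega}\right|}}{7}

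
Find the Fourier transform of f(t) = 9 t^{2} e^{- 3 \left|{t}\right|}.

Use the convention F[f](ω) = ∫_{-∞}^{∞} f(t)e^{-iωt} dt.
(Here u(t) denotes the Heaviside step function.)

F(ω) = \frac{324 \left(3 - \omega^{2}\right)}{\left(\omega^{2} + 9\right)^{3}}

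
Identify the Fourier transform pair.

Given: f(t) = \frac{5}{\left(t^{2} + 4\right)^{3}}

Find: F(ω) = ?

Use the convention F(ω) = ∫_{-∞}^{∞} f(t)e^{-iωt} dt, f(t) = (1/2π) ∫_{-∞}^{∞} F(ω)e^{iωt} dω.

F(ω) = \frac{5 \pi \left(4 \omega^{2} + 6 \left|{\omega}\right| + 3\right) e^{- 2 \left|{\omega}\right|}}{256}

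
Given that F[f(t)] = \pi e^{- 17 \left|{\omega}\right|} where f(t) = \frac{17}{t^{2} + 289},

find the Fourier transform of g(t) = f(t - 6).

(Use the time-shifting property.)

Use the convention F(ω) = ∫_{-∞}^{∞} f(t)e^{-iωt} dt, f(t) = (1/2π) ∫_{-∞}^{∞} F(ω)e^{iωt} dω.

F[g](ω) = \pi e^{- 6 i \omega - 17 \left|{\omega}\right|}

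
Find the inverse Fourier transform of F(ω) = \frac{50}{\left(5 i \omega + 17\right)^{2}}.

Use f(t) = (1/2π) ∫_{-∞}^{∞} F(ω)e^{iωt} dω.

f(t) = 2 t e^{- \frac{17 t}{5}} u\left(t\right)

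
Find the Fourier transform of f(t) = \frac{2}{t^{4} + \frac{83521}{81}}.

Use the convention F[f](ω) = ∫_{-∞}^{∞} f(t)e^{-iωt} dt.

F(ω) = \frac{54 \pi e^{- \frac{17 \sqrt{2} \left|{\omega}\right|}{6}} \sin{\left(\frac{17 \sqrt{2} \left|{\omega}\right|}{6} + \frac{\pi}{4} \right)}}{4913}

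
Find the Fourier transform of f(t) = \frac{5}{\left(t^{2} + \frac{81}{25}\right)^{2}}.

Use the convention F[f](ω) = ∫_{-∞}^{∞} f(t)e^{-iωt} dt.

F(ω) = \frac{125 \pi \left(9 \left|{\omega}\right| + 5\right) e^{- \frac{9 \left|{\omega}\right|}{5}}}{1458}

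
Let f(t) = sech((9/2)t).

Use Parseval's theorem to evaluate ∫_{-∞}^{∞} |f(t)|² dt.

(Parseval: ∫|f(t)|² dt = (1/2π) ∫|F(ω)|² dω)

∫|f(t)|² dt = \frac{4}{9}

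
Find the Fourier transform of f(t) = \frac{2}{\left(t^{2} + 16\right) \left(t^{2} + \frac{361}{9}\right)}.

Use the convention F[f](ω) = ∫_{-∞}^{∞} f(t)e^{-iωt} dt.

F(ω) = \frac{9 \pi e^{- 4 \left|{\omega}\right|}}{434} - \frac{54 \pi e^{- \frac{19 \left|{\omega}\right|}{3}}}{4123}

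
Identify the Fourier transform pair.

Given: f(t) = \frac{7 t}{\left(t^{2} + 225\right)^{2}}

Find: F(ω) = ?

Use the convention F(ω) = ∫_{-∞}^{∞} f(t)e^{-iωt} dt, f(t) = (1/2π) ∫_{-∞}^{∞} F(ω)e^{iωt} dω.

F(ω) = - \frac{7 i \pi \omega e^{- 15 \left|{\omega}\right|}}{30}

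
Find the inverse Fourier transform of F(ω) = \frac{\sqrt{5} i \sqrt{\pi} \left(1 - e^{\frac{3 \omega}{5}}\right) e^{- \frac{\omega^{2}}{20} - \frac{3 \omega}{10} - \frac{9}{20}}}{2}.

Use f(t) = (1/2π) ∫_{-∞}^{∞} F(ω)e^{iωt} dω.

f(t) = 5 e^{- 5 t^{2}} \sin{\left(3 t \right)}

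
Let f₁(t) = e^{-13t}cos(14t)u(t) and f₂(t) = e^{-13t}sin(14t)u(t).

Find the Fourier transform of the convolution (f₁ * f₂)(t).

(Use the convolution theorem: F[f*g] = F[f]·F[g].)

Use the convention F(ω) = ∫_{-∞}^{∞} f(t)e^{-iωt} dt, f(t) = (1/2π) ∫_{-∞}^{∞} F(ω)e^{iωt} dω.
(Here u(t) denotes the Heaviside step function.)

F[f₁*f₂](ω) = \frac{14 \left(i \omega + 13\right)}{\left(\left(i \omega + 13\right)^{2} + 196\right)^{2}}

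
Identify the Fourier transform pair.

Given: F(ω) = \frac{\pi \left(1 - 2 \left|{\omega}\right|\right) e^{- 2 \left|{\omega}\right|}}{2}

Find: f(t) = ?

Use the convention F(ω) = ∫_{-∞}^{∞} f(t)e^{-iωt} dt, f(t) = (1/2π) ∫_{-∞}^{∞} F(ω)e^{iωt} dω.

f(t) = \frac{2 t^{2}}{\left(t^{2} + 4\right)^{2}}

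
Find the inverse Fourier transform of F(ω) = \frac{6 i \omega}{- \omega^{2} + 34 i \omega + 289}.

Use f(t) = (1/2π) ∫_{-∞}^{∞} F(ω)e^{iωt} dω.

f(t) = 6 \left(1 - 17 t\right) e^{- 17 t} u\left(t\right)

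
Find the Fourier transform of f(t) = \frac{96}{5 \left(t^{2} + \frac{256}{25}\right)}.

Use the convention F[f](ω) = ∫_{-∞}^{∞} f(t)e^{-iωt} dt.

F(ω) = 6 \pi e^{- \frac{16 \left|{\omega}\right|}{5}}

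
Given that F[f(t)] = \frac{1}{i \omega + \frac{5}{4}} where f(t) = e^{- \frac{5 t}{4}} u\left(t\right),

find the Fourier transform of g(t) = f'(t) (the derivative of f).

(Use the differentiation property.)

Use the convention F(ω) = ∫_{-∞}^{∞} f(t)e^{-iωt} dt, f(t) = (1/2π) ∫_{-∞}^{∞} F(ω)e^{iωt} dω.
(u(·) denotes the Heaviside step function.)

F[g](ω) = \frac{4 \omega}{4 \omega - 5 i}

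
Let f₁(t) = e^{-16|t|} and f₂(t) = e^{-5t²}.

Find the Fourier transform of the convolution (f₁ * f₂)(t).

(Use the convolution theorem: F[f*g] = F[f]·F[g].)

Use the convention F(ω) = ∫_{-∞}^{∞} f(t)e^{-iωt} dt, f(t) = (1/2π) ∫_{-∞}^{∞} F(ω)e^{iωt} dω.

F[f₁*f₂](ω) = \frac{32 \sqrt{5} \sqrt{\pi} e^{- \frac{\omega^{2}}{20}}}{5 \left(\omega^{2} + 256\right)}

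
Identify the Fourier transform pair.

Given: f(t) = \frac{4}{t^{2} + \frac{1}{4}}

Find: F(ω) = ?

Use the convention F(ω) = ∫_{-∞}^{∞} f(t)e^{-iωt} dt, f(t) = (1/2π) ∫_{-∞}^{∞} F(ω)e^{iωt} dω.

F(ω) = 8 \pi e^{- \frac{\left|{\omega}\right|}{2}}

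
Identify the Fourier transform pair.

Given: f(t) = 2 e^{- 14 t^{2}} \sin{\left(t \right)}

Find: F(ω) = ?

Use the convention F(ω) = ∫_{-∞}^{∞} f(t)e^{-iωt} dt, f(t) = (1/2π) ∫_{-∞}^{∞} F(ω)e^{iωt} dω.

F(ω) = \frac{\sqrt{14} i \sqrt{\pi} \left(1 - e^{\frac{\omega}{14}}\right) e^{- \frac{\omega^{2}}{56} - \frac{\omega}{28} - \frac{1}{56}}}{14}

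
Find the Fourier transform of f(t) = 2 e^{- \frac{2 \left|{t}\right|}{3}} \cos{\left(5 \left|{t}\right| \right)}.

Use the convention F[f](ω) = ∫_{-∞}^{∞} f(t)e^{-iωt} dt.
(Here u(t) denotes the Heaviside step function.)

F(ω) = \frac{24 \left(9 \omega^{2} + 229\right)}{81 \omega^{4} - 3978 \omega^{2} + 52441}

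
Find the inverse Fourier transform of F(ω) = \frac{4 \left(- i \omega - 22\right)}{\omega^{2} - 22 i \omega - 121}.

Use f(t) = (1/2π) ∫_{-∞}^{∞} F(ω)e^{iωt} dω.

f(t) = 4 \left(11 t + 1\right) e^{- 11 t} u\left(t\right)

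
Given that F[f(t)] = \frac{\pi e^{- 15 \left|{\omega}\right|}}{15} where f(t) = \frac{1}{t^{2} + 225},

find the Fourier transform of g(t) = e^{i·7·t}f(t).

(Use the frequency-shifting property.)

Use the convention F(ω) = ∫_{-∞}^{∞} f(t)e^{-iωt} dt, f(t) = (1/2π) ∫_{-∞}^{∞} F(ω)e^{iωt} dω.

F[g](ω) = \frac{\pi e^{- 15 \left|{\omega - 7}\right|}}{15}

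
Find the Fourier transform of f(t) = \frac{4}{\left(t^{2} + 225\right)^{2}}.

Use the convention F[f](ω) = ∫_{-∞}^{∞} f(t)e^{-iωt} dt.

F(ω) = \frac{2 \pi \left(15 \left|{\omega}\right| + 1\right) e^{- 15 \left|{\omega}\right|}}{3375}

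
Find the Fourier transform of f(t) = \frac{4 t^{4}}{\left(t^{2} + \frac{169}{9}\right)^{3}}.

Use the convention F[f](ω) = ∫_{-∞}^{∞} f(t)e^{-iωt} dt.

F(ω) = \frac{\pi \left(169 \omega^{2} - 195 \left|{\omega}\right| + 27\right) e^{- \frac{13 \left|{\omega}\right|}{3}}}{78}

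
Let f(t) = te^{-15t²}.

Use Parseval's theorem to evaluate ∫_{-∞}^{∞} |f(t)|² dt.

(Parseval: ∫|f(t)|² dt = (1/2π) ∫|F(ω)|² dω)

∫|f(t)|² dt = \frac{\sqrt{30} \sqrt{\pi}}{1800}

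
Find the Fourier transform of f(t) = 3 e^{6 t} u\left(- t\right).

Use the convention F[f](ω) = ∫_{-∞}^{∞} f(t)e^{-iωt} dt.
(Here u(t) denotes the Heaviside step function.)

F(ω) = - \frac{3}{i \omega - 6}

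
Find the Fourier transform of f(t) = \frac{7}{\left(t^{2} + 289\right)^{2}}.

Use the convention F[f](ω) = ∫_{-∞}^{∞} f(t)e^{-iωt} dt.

F(ω) = \frac{7 \pi \left(17 \left|{\omega}\right| + 1\right) e^{- 17 \left|{\omega}\right|}}{9826}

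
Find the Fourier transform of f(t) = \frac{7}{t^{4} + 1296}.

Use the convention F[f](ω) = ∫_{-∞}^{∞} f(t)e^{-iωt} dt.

F(ω) = \frac{7 \pi e^{- 3 \sqrt{2} \left|{\omega}\right|} \sin{\left(3 \sqrt{2} \left|{\omega}\right| + \frac{\pi}{4} \right)}}{216}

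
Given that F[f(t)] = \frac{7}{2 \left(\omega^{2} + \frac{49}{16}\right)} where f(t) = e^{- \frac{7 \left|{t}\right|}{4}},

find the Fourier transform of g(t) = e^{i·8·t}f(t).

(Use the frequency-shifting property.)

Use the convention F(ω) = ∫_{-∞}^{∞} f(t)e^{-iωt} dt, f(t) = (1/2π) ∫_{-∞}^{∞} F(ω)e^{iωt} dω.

F[g](ω) = \frac{56}{16 \left(\omega - 8\right)^{2} + 49}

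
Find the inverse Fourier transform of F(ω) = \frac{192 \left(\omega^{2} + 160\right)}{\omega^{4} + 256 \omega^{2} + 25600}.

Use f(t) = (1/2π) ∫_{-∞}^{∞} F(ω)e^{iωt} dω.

f(t) = 8 e^{- 12 \left|{t}\right|} \cos{\left(4 \left|{t}\right| \right)}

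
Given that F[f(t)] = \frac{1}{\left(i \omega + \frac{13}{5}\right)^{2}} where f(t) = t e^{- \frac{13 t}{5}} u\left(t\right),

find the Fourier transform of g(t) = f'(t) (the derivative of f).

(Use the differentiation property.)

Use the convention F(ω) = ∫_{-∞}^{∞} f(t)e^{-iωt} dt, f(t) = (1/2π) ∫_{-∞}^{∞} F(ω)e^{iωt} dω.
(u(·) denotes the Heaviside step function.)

F[g](ω) = \frac{25 i \omega}{\left(5 i \omega + 13\right)^{2}}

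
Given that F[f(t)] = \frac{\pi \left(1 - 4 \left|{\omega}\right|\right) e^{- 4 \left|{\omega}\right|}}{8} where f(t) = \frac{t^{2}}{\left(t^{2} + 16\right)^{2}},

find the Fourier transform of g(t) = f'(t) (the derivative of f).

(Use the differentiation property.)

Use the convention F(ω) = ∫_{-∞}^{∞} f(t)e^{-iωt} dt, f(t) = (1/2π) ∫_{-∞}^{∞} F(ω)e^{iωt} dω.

F[g](ω) = \frac{i \pi \omega \left(1 - 4 \left|{\omega}\right|\right) e^{- 4 \left|{\omega}\right|}}{8}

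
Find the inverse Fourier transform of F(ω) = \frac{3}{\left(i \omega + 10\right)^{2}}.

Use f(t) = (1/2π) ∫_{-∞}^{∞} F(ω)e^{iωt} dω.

f(t) = 3 t e^{- 10 t} u\left(t\right)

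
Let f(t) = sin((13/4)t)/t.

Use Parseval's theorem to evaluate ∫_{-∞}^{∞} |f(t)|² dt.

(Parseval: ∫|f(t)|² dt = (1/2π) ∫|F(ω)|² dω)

∫|f(t)|² dt = \frac{13 \pi}{4}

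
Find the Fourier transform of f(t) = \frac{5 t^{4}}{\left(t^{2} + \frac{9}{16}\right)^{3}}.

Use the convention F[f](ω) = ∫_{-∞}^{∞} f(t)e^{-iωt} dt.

F(ω) = \frac{5 \pi \left(3 \omega^{2} - 20 \left|{\omega}\right| + 16\right) e^{- \frac{3 \left|{\omega}\right|}{4}}}{32}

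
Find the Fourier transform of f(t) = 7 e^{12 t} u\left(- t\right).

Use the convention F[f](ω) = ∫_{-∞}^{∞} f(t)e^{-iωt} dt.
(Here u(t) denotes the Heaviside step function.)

F(ω) = - \frac{7}{i \omega - 12}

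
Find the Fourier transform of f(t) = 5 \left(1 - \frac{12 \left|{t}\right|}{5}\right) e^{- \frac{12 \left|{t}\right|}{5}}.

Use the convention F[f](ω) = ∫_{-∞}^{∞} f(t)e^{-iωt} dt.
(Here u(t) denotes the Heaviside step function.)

F(ω) = \frac{30000 \omega^{2}}{\left(25 \omega^{2} + 144\right)^{2}}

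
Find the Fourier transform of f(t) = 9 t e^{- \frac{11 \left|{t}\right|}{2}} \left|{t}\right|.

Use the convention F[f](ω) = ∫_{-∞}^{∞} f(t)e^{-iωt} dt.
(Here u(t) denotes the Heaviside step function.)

F(ω) = \frac{576 i \omega \left(4 \omega^{2} - 363\right)}{\left(4 \omega^{2} + 121\right)^{3}}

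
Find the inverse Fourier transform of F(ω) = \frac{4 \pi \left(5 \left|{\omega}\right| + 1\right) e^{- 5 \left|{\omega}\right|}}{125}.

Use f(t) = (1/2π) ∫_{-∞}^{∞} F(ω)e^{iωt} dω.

f(t) = \frac{8}{\left(t^{2} + 25\right)^{2}}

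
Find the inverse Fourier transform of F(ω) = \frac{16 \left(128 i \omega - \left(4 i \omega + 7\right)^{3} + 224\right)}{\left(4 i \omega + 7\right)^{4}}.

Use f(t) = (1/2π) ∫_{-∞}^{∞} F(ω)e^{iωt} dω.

f(t) = 4 \left(t^{2} - 1\right) e^{- \frac{7 t}{4}} u\left(t\right)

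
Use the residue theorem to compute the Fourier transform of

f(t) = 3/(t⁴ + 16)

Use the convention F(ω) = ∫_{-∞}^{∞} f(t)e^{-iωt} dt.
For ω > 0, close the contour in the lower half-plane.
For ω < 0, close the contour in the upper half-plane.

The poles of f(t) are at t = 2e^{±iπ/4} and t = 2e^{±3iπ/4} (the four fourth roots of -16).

Let g(z) = f(z)e^{-iωz}; for large |z| the factor e^{-iωz} decays in the lower half-plane when ω > 0 and in the upper half-plane when ω < 0.

Case ω > 0 (lower half-plane, clockwise contour ⇒ F(ω) = -2πi·ΣRes):
  Res_{z = - \sqrt{2} - \sqrt{2} i} g(z) = \frac{3 \sqrt{2} i \left(1 - i\right) e^{\sqrt{2} \omega \left(-1 + i\right)}}{64}
  Res_{z = \sqrt{2} - \sqrt{2} i} g(z) = \frac{3 \sqrt{2} i \left(1 + i\right) e^{- \sqrt{2} \omega \left(1 + i\right)}}{64}
  F(ω) = -2πi·ΣRes = \frac{3 \sqrt{2} \pi \left(1 - i\right) \left(e^{2 \sqrt{2} i \omega} + i\right) e^{- \sqrt{2} \omega \left(1 + i\right)}}{32} = \frac{3 \pi e^{- \sqrt{2} \omega} \sin{\left(\sqrt{2} \omega + \frac{\pi}{4} \right)}}{8}

Case ω < 0 (upper half-plane, counterclockwise contour ⇒ F(ω) = +2πi·ΣRes):
  Res_{z = \sqrt{2} + \sqrt{2} i} g(z) = \frac{3 \sqrt{2} i \left(-1 + i\right) e^{\sqrt{2} \omega \left(1 - i\right)}}{64}
  Res_{z = - \sqrt{2} + \sqrt{2} i} g(z) = \frac{3 \sqrt{2} \left(1 - i\right) e^{\sqrt{2} \omega \left(1 + i\right)}}{64}
  F(ω) = 2πi·ΣRes = - \frac{3 \sqrt{2} i \pi \left(i \left(1 - i\right) e^{\sqrt{2} \omega \left(1 - i\right)} - \left(1 - i\right) e^{\sqrt{2} \omega \left(1 + i\right)}\right)}{32} = \frac{3 \pi e^{\sqrt{2} \omega} \cos{\left(\sqrt{2} \omega + \frac{\pi}{4} \right)}}{8}

Both cases combine into a single formula in |ω|:

F(ω) = \frac{3 \pi e^{- \sqrt{2} \left|{\omega}\right|} \sin{\left(\sqrt{2} \left|{\omega}\right| + \frac{\pi}{4} \right)}}{8}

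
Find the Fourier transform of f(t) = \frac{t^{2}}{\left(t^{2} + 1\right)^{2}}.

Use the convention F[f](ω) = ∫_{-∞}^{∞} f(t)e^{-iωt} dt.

F(ω) = \frac{\pi \left(1 - \left|{\omega}\right|\right) e^{- \left|{\omega}\right|}}{2}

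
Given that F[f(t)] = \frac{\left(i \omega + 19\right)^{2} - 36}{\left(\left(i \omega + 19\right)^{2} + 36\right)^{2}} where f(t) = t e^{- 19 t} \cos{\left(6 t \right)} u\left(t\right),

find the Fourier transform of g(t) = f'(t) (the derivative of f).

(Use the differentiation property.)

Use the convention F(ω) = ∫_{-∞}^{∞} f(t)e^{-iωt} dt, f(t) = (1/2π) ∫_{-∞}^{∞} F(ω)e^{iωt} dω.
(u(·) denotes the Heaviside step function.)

F[g](ω) = \frac{i \omega \left(\left(i \omega + 19\right)^{2} - 36\right)}{\left(\left(i \omega + 19\right)^{2} + 36\right)^{2}}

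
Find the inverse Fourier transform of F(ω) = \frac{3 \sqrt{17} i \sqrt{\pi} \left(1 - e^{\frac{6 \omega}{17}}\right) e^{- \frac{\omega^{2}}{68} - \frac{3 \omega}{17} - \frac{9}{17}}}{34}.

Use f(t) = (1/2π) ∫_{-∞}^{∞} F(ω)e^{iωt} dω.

f(t) = 3 e^{- 17 t^{2}} \sin{\left(6 t \right)}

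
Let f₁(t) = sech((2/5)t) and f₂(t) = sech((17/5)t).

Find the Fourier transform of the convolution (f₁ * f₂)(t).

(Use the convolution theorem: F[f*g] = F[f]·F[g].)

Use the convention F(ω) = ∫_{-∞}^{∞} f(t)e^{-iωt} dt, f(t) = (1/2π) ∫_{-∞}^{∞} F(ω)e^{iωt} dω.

F[f₁*f₂](ω) = \frac{25 \pi^{2}}{34 \cosh{\left(\frac{5 \pi \omega}{34} \right)} \cosh{\left(\frac{5 \pi \omega}{4} \right)}}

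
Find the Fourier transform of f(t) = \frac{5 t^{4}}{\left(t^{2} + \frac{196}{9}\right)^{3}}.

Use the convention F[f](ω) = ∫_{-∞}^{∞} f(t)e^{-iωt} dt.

F(ω) = \frac{5 \pi \left(196 \omega^{2} - 210 \left|{\omega}\right| + 27\right) e^{- \frac{14 \left|{\omega}\right|}{3}}}{336}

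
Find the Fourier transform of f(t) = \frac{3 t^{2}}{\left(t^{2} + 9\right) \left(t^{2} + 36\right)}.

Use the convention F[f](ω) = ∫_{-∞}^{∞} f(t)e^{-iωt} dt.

F(ω) = \frac{\pi \left(2 - e^{3 \left|{\omega}\right|}\right) e^{- 6 \left|{\omega}\right|}}{3}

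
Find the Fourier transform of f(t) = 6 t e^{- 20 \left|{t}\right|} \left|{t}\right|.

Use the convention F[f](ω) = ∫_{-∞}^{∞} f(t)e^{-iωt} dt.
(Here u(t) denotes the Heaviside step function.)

F(ω) = \frac{24 i \omega \left(\omega^{2} - 1200\right)}{\left(\omega^{2} + 400\right)^{3}}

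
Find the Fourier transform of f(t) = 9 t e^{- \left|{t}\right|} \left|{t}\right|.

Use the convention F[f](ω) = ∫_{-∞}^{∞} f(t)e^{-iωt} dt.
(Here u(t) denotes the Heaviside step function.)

F(ω) = \frac{36 i \omega \left(\omega^{2} - 3\right)}{\left(\omega^{2} + 1\right)^{3}}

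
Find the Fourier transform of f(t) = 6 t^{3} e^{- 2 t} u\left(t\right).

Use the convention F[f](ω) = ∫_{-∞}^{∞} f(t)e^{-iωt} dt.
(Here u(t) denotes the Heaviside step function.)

F(ω) = \frac{36}{\left(i \omega + 2\right)^{4}}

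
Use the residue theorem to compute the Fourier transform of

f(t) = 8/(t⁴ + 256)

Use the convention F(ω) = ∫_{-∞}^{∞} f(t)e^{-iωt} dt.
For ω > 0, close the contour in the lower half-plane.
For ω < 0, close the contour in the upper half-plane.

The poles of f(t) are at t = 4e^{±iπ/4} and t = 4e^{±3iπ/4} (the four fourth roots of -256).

Let g(z) = f(z)e^{-iωz}; for large |z| the factor e^{-iωz} decays in the lower half-plane when ω > 0 and in the upper half-plane when ω < 0.

Case ω > 0 (lower half-plane, clockwise contour ⇒ F(ω) = -2πi·ΣRes):
  Res_{z = - 2 \sqrt{2} - 2 \sqrt{2} i} g(z) = \frac{\sqrt{2} i \left(1 - i\right) e^{2 \sqrt{2} \omega \left(-1 + i\right)}}{64}
  Res_{z = 2 \sqrt{2} - 2 \sqrt{2} i} g(z) = \frac{\sqrt{2} i \left(1 + i\right) e^{- 2 \sqrt{2} \omega \left(1 + i\right)}}{64}
  F(ω) = -2πi·ΣRes = \frac{\sqrt{2} \pi \left(1 - i\right) \left(e^{4 \sqrt{2} i \omega} + i\right) e^{- 2 \sqrt{2} \omega \left(1 + i\right)}}{32} = \frac{\pi e^{- 2 \sqrt{2} \omega} \sin{\left(2 \sqrt{2} \omega + \frac{\pi}{4} \right)}}{8}

Case ω < 0 (upper half-plane, counterclockwise contour ⇒ F(ω) = +2πi·ΣRes):
  Res_{z = 2 \sqrt{2} + 2 \sqrt{2} i} g(z) = \frac{\sqrt{2} i \left(-1 + i\right) e^{2 \sqrt{2} \omega \left(1 - i\right)}}{64}
  Res_{z = - 2 \sqrt{2} + 2 \sqrt{2} i} g(z) = \frac{\sqrt{2} \left(1 - i\right) e^{2 \sqrt{2} \omega \left(1 + i\right)}}{64}
  F(ω) = 2πi·ΣRes = - \frac{\sqrt{2} i \pi \left(i \left(1 - i\right) e^{2 \sqrt{2} \omega \left(1 - i\right)} - \left(1 - i\right) e^{2 \sqrt{2} \omega \left(1 + i\right)}\right)}{32} = \frac{\pi e^{2 \sqrt{2} \omega} \cos{\left(2 \sqrt{2} \omega + \frac{\pi}{4} \right)}}{8}

Both cases combine into a single formula in |ω|:

F(ω) = \frac{\pi e^{- 2 \sqrt{2} \left|{\omega}\right|} \sin{\left(2 \sqrt{2} \left|{\omega}\right| + \frac{\pi}{4} \right)}}{8}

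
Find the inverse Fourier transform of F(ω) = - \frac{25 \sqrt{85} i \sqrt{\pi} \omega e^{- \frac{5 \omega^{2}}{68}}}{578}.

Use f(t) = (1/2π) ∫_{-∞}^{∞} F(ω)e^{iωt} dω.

f(t) = 5 t e^{- \frac{17 t^{2}}{5}}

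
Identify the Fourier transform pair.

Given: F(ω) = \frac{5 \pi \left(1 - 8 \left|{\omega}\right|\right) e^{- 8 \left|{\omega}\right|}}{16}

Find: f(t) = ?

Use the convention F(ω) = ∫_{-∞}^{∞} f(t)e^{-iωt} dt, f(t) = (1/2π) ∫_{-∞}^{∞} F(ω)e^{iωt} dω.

f(t) = \frac{5 t^{2}}{\left(t^{2} + 64\right)^{2}}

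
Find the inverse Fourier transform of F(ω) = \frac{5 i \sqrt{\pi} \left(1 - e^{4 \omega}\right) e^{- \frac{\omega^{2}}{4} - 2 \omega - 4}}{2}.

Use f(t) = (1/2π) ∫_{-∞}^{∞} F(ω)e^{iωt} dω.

f(t) = 5 e^{- t^{2}} \sin{\left(4 t \right)}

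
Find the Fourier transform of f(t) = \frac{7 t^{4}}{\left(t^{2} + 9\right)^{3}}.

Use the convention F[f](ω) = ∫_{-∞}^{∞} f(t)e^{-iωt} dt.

F(ω) = \frac{7 \pi \left(3 \omega^{2} - 5 \left|{\omega}\right| + 1\right) e^{- 3 \left|{\omega}\right|}}{8}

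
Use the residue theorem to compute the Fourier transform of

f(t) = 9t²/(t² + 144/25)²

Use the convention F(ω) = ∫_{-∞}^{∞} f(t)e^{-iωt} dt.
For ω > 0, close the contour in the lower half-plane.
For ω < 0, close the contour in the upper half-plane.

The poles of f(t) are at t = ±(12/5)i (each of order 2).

Let g(z) = f(z)e^{-iωz}; for large |z| the factor e^{-iωz} decays in the lower half-plane when ω > 0 and in the upper half-plane when ω < 0.

Case ω > 0 (lower half-plane, clockwise contour ⇒ F(ω) = -2πi·ΣRes):
  Res_{z = - \frac{12 i}{5}} g(z) = \frac{3 i \left(5 - 12 \omega\right) e^{- \frac{12 \omega}{5}}}{16} (pole of order 2)
  F(ω) = -2πi·ΣRes = \frac{3 \pi \left(5 - 12 \omega\right) e^{- \frac{12 \omega}{5}}}{8}

Case ω < 0 (upper half-plane, counterclockwise contour ⇒ F(ω) = +2πi·ΣRes):
  Res_{z = \frac{12 i}{5}} g(z) = \frac{3 i \left(- 12 \omega - 5\right) e^{\frac{12 \omega}{5}}}{16} (pole of order 2)
  F(ω) = 2πi·ΣRes = \frac{3 \pi \left(12 \omega + 5\right) e^{\frac{12 \omega}{5}}}{8}

Both cases combine into a single formula in |ω|:

F(ω) = \frac{3 \pi \left(5 - 12 \left|{\omega}\right|\right) e^{- \frac{12 \left|{\omega}\right|}{5}}}{8}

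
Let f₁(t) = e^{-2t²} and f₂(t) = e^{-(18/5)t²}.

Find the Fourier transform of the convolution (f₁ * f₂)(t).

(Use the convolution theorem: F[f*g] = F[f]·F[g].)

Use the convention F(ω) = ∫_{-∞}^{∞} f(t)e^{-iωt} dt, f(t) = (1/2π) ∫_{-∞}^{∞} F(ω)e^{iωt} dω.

F[f₁*f₂](ω) = \frac{\sqrt{5} \pi e^{- \frac{7 \omega^{2}}{36}}}{6}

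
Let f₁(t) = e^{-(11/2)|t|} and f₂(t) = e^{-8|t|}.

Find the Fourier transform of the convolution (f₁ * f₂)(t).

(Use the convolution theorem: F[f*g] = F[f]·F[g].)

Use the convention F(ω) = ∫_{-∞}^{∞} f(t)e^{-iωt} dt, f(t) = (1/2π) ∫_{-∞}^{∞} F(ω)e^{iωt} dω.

F[f₁*f₂](ω) = \frac{704}{\left(\omega^{2} + 64\right) \left(4 \omega^{2} + 121\right)}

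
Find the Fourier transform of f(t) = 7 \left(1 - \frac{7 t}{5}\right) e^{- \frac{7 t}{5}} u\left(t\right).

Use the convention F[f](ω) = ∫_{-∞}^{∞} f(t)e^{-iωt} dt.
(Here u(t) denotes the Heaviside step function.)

F(ω) = \frac{175 i \omega}{- 25 \omega^{2} + 70 i \omega + 49}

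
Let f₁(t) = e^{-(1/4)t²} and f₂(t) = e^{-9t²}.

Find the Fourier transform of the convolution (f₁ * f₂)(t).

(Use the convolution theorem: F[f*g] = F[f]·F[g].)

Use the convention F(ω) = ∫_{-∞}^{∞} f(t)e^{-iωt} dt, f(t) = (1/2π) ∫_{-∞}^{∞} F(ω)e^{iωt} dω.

F[f₁*f₂](ω) = \frac{2 \pi e^{- \frac{37 \omega^{2}}{36}}}{3}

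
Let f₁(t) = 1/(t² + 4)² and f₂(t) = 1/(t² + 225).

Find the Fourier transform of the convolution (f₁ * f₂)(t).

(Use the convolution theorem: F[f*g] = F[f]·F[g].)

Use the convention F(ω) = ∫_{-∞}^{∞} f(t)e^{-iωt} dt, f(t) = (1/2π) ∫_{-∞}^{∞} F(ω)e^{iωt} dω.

F[f₁*f₂](ω) = \frac{\pi^{2} \left(2 \left|{\omega}\right| + 1\right) e^{- 17 \left|{\omega}\right|}}{240}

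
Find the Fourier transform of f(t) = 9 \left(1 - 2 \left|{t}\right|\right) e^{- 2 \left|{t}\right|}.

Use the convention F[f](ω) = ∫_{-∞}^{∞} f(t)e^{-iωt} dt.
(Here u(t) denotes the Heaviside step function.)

F(ω) = \frac{72 \omega^{2}}{\left(\omega^{2} + 4\right)^{2}}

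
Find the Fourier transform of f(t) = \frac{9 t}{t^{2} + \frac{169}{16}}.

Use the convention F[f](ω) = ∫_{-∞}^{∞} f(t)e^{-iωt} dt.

F(ω) = - 9 i \pi e^{- \frac{13 \left|{\omega}\right|}{4}} \operatorname{sign}{\left(\omega \right)}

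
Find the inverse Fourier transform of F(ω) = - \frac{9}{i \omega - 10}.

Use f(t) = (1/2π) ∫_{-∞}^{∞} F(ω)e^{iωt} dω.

f(t) = 9 e^{10 t} u\left(- t\right)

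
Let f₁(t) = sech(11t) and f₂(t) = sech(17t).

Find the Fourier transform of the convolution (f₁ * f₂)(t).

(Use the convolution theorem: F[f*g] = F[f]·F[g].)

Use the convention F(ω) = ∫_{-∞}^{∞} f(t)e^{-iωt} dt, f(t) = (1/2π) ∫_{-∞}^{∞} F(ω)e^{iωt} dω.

F[f₁*f₂](ω) = \frac{\pi^{2}}{187 \cosh{\left(\frac{\pi \omega}{34} \right)} \cosh{\left(\frac{\pi \omega}{22} \right)}}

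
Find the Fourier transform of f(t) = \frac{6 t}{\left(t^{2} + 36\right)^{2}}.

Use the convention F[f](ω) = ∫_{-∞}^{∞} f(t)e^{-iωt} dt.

F(ω) = - \frac{i \pi \omega e^{- 6 \left|{\omega}\right|}}{2}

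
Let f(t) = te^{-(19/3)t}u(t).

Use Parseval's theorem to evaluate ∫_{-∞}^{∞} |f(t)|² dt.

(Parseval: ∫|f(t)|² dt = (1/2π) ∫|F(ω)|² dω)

∫|f(t)|² dt = \frac{27}{27436}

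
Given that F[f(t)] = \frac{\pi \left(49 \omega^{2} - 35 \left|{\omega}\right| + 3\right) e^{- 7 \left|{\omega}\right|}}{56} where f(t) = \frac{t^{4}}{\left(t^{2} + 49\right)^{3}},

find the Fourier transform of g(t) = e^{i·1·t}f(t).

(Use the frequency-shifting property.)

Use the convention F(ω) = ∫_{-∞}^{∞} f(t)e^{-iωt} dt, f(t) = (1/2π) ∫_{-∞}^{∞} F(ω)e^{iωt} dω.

F[g](ω) = \frac{\pi \left(49 \left(\omega - 1\right)^{2} - 35 \left|{\omega - 1}\right| + 3\right) e^{- 7 \left|{\omega - 1}\right|}}{56}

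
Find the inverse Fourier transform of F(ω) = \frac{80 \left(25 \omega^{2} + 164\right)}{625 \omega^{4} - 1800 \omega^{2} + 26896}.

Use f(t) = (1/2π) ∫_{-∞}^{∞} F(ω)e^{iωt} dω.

f(t) = e^{- \frac{8 \left|{t}\right|}{5}} \cos{\left(2 \left|{t}\right| \right)}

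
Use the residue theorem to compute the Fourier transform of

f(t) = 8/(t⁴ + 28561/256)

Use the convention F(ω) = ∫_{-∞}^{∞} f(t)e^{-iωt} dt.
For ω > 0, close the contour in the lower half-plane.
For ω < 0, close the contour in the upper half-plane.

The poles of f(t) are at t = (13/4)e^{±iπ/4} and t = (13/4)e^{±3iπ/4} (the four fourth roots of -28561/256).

Let g(z) = f(z)e^{-iωz}; for large |z| the factor e^{-iωz} decays in the lower half-plane when ω > 0 and in the upper half-plane when ω < 0.

Case ω > 0 (lower half-plane, clockwise contour ⇒ F(ω) = -2πi·ΣRes):
  Res_{z = - \frac{13 \sqrt{2}}{8} - \frac{13 \sqrt{2} i}{8}} g(z) = \frac{64 \sqrt{2} \left(1 + i\right) e^{\frac{13 \sqrt{2} \omega \left(-1 + i\right)}{8}}}{2197}
  Res_{z = \frac{13 \sqrt{2}}{8} - \frac{13 \sqrt{2} i}{8}} g(z) = \frac{64 \sqrt{2} \left(-1 + i\right) e^{- \frac{13 \sqrt{2} \omega \left(1 + i\right)}{8}}}{2197}
  F(ω) = -2πi·ΣRes = \frac{128 \sqrt{2} \pi \left(\left(1 - i\right) e^{\frac{13 \sqrt{2} i \omega}{4}} + 1 + i\right) e^{- \frac{13 \sqrt{2} \omega \left(1 + i\right)}{8}}}{2197} = \frac{512 \pi e^{- \frac{13 \sqrt{2} \omega}{8}} \sin{\left(\frac{13 \sqrt{2} \omega}{8} + \frac{\pi}{4} \right)}}{2197}

Case ω < 0 (upper half-plane, counterclockwise contour ⇒ F(ω) = +2πi·ΣRes):
  Res_{z = \frac{13 \sqrt{2}}{8} + \frac{13 \sqrt{2} i}{8}} g(z) = - \frac{64 \sqrt{2} \left(1 + i\right) e^{\frac{13 \sqrt{2} \omega \left(1 - i\right)}{8}}}{2197}
  Res_{z = - \frac{13 \sqrt{2}}{8} + \frac{13 \sqrt{2} i}{8}} g(z) = \frac{64 \sqrt{2} \left(1 - i\right) e^{\frac{13 \sqrt{2} \omega \left(1 + i\right)}{8}}}{2197}
  F(ω) = 2πi·ΣRes = - \frac{128 \sqrt{2} i \pi \left(\left(1 + i\right) e^{\frac{13 \sqrt{2} \omega \left(1 - i\right)}{8}} - \left(1 - i\right) e^{\frac{13 \sqrt{2} \omega \left(1 + i\right)}{8}}\right)}{2197} = \frac{512 \pi e^{\frac{13 \sqrt{2} \omega}{8}} \cos{\left(\frac{13 \sqrt{2} \omega}{8} + \frac{\pi}{4} \right)}}{2197}

Both cases combine into a single formula in |ω|:

F(ω) = \frac{512 \pi e^{- \frac{13 \sqrt{2} \left|{\omega}\right|}{8}} \sin{\left(\frac{13 \sqrt{2} \left|{\omega}\right|}{8} + \frac{\pi}{4} \right)}}{2197}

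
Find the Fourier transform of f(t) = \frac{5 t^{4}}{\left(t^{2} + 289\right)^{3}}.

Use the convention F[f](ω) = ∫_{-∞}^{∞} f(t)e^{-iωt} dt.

F(ω) = \frac{5 \pi \left(289 \omega^{2} - 85 \left|{\omega}\right| + 3\right) e^{- 17 \left|{\omega}\right|}}{136}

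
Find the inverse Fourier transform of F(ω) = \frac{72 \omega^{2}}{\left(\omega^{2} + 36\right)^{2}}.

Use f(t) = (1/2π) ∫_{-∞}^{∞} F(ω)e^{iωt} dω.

f(t) = 3 \left(1 - 6 \left|{t}\right|\right) e^{- 6 \left|{t}\right|}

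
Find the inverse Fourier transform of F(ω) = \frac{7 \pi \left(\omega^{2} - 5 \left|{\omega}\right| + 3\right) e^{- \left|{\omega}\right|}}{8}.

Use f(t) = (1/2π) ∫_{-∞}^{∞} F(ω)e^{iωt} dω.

f(t) = \frac{7 t^{4}}{\left(t^{2} + 1\right)^{3}}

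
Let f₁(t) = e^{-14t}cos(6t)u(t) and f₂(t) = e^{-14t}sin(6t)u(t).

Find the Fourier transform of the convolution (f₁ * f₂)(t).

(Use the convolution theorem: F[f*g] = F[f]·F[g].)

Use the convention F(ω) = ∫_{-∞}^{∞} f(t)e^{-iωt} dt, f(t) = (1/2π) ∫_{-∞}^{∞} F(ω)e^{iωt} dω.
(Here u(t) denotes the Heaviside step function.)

F[f₁*f₂](ω) = \frac{6 \left(i \omega + 14\right)}{\left(\left(i \omega + 14\right)^{2} + 36\right)^{2}}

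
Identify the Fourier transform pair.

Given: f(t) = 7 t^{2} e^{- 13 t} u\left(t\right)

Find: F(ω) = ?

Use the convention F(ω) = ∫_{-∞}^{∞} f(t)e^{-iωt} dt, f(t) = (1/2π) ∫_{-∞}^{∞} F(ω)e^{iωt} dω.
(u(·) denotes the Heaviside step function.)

F(ω) = \frac{14}{\left(i \omega + 13\right)^{3}}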